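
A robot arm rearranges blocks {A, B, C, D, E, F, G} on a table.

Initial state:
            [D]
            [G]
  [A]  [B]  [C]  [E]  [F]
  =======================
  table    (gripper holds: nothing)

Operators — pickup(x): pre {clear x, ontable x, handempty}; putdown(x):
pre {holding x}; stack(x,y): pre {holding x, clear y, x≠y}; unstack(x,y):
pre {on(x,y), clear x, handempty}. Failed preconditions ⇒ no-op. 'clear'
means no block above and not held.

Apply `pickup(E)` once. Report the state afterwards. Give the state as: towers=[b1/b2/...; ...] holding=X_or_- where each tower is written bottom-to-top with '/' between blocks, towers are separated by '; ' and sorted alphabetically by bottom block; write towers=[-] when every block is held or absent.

towers=[A; B; C/G/D; F] holding=E

before: towers=[A; B; C/G/D; E; F] holding=-
pre[pickup(E)]: clear(E) ok, ontable(E) ok, handempty ok
all met → apply pickup(E)
after:  towers=[A; B; C/G/D; F] holding=E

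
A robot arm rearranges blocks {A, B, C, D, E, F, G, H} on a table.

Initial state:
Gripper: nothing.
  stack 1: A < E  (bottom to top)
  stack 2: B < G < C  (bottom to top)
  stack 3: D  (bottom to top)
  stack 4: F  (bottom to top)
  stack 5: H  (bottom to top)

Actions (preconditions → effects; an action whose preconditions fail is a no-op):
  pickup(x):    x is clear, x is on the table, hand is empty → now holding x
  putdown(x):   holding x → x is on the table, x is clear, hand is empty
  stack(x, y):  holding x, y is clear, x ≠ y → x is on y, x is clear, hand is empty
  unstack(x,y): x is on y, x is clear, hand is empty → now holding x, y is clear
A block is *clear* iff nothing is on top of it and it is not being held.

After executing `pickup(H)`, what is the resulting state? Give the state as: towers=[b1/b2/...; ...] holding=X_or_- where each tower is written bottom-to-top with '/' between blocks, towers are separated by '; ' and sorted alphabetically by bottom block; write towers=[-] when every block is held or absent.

before: towers=[A/E; B/G/C; D; F; H] holding=-
pre[pickup(H)]: clear(H) yes, ontable(H) yes, handempty yes
all met → apply pickup(H)
after:  towers=[A/E; B/G/C; D; F] holding=H

towers=[A/E; B/G/C; D; F] holding=H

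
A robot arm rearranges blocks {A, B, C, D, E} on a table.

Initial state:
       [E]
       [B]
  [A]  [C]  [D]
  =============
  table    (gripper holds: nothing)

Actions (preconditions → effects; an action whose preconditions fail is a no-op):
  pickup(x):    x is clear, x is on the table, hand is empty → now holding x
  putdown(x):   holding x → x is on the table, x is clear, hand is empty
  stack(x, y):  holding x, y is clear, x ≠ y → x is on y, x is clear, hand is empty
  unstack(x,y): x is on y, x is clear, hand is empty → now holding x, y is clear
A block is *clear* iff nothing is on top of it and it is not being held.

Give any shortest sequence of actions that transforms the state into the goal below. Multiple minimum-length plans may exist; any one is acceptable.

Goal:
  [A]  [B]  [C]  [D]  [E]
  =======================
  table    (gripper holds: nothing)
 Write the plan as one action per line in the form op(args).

unstack(E, B)
putdown(E)
unstack(B, C)
putdown(B)

step 1 (unstack(E, B)): towers=[A; C/B; D] holding=E
step 2 (putdown(E)): towers=[A; C/B; D; E] holding=-
step 3 (unstack(B, C)): towers=[A; C; D; E] holding=B
step 4 (putdown(B)): towers=[A; B; C; D; E] holding=-
goal check: towers=[A; B; C; D; E] holding=- — reached (length 4, optimal by BFS)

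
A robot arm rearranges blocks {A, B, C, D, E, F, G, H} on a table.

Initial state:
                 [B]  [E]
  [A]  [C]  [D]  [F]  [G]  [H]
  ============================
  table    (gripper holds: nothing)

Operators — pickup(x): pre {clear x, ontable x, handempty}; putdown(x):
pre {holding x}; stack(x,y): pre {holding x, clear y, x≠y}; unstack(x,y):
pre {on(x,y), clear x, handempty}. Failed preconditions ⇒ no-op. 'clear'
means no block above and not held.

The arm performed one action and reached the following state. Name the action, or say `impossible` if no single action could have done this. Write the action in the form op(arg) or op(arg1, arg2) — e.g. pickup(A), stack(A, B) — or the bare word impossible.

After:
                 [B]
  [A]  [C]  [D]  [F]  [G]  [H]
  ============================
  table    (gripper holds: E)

unstack(E, G)

target: towers=[A; C; D; F/B; G; H] holding=E
         pickup(A) → towers=[C; D; F/B; G/E; H] holding=A
     unstack(E, G) → towers=[A; C; D; F/B; G; H] holding=E  ← match
         pickup(H) → towers=[A; C; D; F/B; G/E] holding=H
     unstack(B, F) → towers=[A; C; D; F; G/E; H] holding=B
         pickup(D) → towers=[A; C; F/B; G/E; H] holding=D
         pickup(C) → towers=[A; D; F/B; G/E; H] holding=C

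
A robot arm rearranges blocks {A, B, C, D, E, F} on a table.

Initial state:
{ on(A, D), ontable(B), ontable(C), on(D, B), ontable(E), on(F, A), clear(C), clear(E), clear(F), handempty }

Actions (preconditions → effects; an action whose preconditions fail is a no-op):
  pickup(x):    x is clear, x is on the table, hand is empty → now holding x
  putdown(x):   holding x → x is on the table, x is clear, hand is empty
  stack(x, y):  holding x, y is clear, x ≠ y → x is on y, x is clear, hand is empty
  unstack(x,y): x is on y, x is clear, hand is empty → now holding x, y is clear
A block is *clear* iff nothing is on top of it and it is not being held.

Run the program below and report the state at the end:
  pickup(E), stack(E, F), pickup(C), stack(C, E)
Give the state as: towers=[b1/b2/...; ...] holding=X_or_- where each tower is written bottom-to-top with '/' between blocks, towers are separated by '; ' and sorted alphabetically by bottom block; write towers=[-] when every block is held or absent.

step 1 (pickup(E)): towers=[B/D/A/F; C] holding=E
step 2 (stack(E, F)): towers=[B/D/A/F/E; C] holding=-
step 3 (pickup(C)): towers=[B/D/A/F/E] holding=C
step 4 (stack(C, E)): towers=[B/D/A/F/E/C] holding=-

towers=[B/D/A/F/E/C] holding=-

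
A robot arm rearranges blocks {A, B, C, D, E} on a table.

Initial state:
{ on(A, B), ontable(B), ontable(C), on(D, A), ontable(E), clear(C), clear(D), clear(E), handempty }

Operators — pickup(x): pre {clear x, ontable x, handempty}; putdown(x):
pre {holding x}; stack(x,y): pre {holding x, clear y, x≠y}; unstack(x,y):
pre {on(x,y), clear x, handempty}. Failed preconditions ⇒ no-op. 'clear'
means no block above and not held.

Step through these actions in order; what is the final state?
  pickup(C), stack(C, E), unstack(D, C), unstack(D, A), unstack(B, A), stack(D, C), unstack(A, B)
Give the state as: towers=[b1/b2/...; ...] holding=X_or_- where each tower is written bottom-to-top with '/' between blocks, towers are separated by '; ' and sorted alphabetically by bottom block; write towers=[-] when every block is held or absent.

towers=[B; E/C/D] holding=A

step 1 (pickup(C)): towers=[B/A/D; E] holding=C
step 2 (stack(C, E)): towers=[B/A/D; E/C] holding=-
step 3 (unstack(D, C)) [no-op]: towers=[B/A/D; E/C] holding=-
step 4 (unstack(D, A)): towers=[B/A; E/C] holding=D
step 5 (unstack(B, A)) [no-op]: towers=[B/A; E/C] holding=D
step 6 (stack(D, C)): towers=[B/A; E/C/D] holding=-
step 7 (unstack(A, B)): towers=[B; E/C/D] holding=A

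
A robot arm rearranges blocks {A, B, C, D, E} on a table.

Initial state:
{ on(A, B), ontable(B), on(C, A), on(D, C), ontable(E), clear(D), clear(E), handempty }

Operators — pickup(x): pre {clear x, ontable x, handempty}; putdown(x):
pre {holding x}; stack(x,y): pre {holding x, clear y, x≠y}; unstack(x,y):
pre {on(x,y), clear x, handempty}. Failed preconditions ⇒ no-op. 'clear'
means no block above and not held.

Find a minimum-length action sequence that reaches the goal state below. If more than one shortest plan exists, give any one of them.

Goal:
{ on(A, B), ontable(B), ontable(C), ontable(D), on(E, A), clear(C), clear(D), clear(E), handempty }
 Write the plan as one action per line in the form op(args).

unstack(D, C)
putdown(D)
unstack(C, A)
putdown(C)
pickup(E)
stack(E, A)

step 1 (unstack(D, C)): towers=[B/A/C; E] holding=D
step 2 (putdown(D)): towers=[B/A/C; D; E] holding=-
step 3 (unstack(C, A)): towers=[B/A; D; E] holding=C
step 4 (putdown(C)): towers=[B/A; C; D; E] holding=-
step 5 (pickup(E)): towers=[B/A; C; D] holding=E
step 6 (stack(E, A)): towers=[B/A/E; C; D] holding=-
goal check: towers=[B/A/E; C; D] holding=- — reached (length 6, optimal by BFS)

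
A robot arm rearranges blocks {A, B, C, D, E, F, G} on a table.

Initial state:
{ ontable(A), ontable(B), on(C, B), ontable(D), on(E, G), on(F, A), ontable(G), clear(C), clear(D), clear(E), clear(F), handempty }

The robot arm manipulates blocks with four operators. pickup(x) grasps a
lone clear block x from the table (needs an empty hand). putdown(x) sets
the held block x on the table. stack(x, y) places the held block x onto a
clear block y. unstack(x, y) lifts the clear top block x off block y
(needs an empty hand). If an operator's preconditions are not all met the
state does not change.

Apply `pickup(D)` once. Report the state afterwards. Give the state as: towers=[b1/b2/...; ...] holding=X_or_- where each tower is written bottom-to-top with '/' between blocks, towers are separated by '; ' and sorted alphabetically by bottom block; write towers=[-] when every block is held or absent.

towers=[A/F; B/C; G/E] holding=D

before: towers=[A/F; B/C; D; G/E] holding=-
pre[pickup(D)]: clear(D) yes, ontable(D) yes, handempty yes
all met → apply pickup(D)
after:  towers=[A/F; B/C; G/E] holding=D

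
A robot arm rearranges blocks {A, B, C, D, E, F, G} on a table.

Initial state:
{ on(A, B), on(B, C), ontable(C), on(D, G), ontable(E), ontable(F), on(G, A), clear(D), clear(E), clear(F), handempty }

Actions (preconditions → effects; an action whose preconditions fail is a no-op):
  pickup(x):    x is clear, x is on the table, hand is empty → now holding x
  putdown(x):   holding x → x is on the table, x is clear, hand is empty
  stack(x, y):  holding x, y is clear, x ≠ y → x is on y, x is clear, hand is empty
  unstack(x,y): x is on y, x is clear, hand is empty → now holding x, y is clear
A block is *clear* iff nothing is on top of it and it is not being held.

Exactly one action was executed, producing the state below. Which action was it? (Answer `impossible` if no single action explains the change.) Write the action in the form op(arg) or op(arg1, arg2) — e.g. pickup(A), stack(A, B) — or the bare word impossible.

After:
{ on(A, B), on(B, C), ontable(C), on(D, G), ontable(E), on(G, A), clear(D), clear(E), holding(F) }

target: towers=[C/B/A/G/D; E] holding=F
         pickup(F) → towers=[C/B/A/G/D; E] holding=F  ← match
     unstack(D, G) → towers=[C/B/A/G; E; F] holding=D
         pickup(E) → towers=[C/B/A/G/D; F] holding=E

pickup(F)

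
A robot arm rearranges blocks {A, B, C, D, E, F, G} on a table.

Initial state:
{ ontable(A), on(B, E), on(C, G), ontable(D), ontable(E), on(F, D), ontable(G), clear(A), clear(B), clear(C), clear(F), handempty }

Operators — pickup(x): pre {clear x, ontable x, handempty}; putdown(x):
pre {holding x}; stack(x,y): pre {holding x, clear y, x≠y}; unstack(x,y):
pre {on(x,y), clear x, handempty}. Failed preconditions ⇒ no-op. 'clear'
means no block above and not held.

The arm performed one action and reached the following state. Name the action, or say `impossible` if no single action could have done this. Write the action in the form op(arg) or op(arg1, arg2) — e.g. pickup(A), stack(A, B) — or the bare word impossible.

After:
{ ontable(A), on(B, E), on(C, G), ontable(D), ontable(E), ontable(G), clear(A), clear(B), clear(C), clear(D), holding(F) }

unstack(F, D)

target: towers=[A; D; E/B; G/C] holding=F
     unstack(B, E) → towers=[A; D/F; E; G/C] holding=B
     unstack(F, D) → towers=[A; D; E/B; G/C] holding=F  ← match
         pickup(A) → towers=[D/F; E/B; G/C] holding=A
     unstack(C, G) → towers=[A; D/F; E/B; G] holding=C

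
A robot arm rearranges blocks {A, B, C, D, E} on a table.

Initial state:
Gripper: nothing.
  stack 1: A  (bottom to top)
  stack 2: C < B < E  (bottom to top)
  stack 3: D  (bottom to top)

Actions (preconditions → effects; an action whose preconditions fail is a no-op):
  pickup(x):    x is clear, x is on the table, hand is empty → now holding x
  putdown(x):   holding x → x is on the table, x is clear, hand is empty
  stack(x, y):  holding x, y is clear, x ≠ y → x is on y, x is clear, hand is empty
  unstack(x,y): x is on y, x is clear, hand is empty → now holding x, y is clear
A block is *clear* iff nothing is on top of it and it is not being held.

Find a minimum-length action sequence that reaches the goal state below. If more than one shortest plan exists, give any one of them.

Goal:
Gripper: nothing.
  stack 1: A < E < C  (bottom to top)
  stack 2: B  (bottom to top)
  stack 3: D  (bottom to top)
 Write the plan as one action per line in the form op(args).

step 1 (unstack(E, B)): towers=[A; C/B; D] holding=E
step 2 (stack(E, A)): towers=[A/E; C/B; D] holding=-
step 3 (unstack(B, C)): towers=[A/E; C; D] holding=B
step 4 (putdown(B)): towers=[A/E; B; C; D] holding=-
step 5 (pickup(C)): towers=[A/E; B; D] holding=C
step 6 (stack(C, E)): towers=[A/E/C; B; D] holding=-
goal check: towers=[A/E/C; B; D] holding=- — reached (length 6, optimal by BFS)

unstack(E, B)
stack(E, A)
unstack(B, C)
putdown(B)
pickup(C)
stack(C, E)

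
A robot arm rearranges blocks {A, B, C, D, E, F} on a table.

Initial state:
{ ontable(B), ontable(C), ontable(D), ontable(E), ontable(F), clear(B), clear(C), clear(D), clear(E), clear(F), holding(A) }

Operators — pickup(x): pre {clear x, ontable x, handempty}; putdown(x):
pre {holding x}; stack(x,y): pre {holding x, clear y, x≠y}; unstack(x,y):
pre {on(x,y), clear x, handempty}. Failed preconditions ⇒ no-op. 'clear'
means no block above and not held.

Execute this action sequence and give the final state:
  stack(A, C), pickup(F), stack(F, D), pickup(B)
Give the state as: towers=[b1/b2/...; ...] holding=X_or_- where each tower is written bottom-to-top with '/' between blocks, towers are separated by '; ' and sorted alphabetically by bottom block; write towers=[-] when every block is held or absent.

step 1 (stack(A, C)): towers=[B; C/A; D; E; F] holding=-
step 2 (pickup(F)): towers=[B; C/A; D; E] holding=F
step 3 (stack(F, D)): towers=[B; C/A; D/F; E] holding=-
step 4 (pickup(B)): towers=[C/A; D/F; E] holding=B

towers=[C/A; D/F; E] holding=B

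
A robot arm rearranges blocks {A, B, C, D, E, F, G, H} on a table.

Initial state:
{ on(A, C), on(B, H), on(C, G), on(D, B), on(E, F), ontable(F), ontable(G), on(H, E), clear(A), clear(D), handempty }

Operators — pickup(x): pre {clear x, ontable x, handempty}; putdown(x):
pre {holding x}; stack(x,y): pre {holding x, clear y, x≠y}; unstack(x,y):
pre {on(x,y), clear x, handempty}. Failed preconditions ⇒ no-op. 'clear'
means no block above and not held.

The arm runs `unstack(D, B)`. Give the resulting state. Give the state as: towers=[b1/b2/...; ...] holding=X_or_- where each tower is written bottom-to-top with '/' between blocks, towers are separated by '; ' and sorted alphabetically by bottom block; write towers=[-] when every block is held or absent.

towers=[F/E/H/B; G/C/A] holding=D

before: towers=[F/E/H/B/D; G/C/A] holding=-
pre[unstack(D, B)]: on(D,B) ✓, clear(D) ✓, handempty ✓
all met → apply unstack(D, B)
after:  towers=[F/E/H/B; G/C/A] holding=D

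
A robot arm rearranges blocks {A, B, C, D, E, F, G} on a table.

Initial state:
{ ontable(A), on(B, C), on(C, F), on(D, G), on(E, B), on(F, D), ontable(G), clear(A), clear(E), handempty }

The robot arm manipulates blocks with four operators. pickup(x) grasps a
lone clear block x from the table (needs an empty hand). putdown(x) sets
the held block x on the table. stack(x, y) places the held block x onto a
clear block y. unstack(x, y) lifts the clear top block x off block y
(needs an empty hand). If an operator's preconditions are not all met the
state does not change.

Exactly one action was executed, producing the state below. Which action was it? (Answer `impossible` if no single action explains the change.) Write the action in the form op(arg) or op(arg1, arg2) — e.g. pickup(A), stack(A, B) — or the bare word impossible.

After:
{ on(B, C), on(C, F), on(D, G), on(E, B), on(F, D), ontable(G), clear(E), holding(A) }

pickup(A)

target: towers=[G/D/F/C/B/E] holding=A
         pickup(A) → towers=[G/D/F/C/B/E] holding=A  ← match
     unstack(E, B) → towers=[A; G/D/F/C/B] holding=E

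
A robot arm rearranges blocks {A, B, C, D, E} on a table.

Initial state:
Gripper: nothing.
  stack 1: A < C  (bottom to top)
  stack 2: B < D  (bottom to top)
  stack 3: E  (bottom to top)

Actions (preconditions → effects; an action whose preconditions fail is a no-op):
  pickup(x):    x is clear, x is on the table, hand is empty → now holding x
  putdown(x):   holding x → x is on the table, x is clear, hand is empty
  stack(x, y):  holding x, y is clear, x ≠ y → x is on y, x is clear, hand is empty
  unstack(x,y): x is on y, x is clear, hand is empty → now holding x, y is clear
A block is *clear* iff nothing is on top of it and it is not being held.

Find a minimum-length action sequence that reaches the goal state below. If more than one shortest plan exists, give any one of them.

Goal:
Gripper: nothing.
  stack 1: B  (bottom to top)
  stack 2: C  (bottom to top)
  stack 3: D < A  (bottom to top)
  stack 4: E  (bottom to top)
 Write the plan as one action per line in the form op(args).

step 1 (unstack(D, B)): towers=[A/C; B; E] holding=D
step 2 (putdown(D)): towers=[A/C; B; D; E] holding=-
step 3 (unstack(C, A)): towers=[A; B; D; E] holding=C
step 4 (putdown(C)): towers=[A; B; C; D; E] holding=-
step 5 (pickup(A)): towers=[B; C; D; E] holding=A
step 6 (stack(A, D)): towers=[B; C; D/A; E] holding=-
goal check: towers=[B; C; D/A; E] holding=- — reached (length 6, optimal by BFS)

unstack(D, B)
putdown(D)
unstack(C, A)
putdown(C)
pickup(A)
stack(A, D)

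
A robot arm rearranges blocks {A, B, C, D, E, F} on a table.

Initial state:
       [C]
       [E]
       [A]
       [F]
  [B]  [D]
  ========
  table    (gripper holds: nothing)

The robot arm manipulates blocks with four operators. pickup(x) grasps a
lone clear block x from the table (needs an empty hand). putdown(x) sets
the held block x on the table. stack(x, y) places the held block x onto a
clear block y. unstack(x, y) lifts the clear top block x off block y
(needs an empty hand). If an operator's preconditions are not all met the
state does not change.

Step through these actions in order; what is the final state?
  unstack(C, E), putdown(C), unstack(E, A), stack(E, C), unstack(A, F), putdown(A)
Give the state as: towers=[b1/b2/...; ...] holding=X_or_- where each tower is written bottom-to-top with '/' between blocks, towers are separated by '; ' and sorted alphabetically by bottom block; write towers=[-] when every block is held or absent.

step 1 (unstack(C, E)): towers=[B; D/F/A/E] holding=C
step 2 (putdown(C)): towers=[B; C; D/F/A/E] holding=-
step 3 (unstack(E, A)): towers=[B; C; D/F/A] holding=E
step 4 (stack(E, C)): towers=[B; C/E; D/F/A] holding=-
step 5 (unstack(A, F)): towers=[B; C/E; D/F] holding=A
step 6 (putdown(A)): towers=[A; B; C/E; D/F] holding=-

towers=[A; B; C/E; D/F] holding=-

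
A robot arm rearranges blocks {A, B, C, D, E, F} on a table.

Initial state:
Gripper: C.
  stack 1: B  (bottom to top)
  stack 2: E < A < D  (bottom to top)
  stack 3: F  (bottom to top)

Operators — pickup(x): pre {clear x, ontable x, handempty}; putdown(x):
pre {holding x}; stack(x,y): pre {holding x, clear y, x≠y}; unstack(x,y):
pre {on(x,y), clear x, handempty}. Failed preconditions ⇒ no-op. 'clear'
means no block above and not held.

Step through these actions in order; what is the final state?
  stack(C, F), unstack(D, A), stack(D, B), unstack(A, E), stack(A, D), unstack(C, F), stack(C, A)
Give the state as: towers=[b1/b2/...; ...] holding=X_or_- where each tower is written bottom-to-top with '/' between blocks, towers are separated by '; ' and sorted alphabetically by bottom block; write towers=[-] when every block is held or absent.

step 1 (stack(C, F)): towers=[B; E/A/D; F/C] holding=-
step 2 (unstack(D, A)): towers=[B; E/A; F/C] holding=D
step 3 (stack(D, B)): towers=[B/D; E/A; F/C] holding=-
step 4 (unstack(A, E)): towers=[B/D; E; F/C] holding=A
step 5 (stack(A, D)): towers=[B/D/A; E; F/C] holding=-
step 6 (unstack(C, F)): towers=[B/D/A; E; F] holding=C
step 7 (stack(C, A)): towers=[B/D/A/C; E; F] holding=-

towers=[B/D/A/C; E; F] holding=-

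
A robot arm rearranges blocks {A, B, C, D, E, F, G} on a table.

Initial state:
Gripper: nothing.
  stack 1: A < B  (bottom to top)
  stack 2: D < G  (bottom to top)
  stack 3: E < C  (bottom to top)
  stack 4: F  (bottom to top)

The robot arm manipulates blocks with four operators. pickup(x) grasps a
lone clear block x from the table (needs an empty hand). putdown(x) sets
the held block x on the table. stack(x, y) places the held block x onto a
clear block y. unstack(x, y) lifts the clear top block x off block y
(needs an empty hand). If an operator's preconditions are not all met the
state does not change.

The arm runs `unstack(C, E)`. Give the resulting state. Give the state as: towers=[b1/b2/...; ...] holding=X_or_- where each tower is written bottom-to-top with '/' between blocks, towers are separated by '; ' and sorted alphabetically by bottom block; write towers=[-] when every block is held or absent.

towers=[A/B; D/G; E; F] holding=C

before: towers=[A/B; D/G; E/C; F] holding=-
pre[unstack(C, E)]: on(C,E) yes, clear(C) yes, handempty yes
all met → apply unstack(C, E)
after:  towers=[A/B; D/G; E; F] holding=C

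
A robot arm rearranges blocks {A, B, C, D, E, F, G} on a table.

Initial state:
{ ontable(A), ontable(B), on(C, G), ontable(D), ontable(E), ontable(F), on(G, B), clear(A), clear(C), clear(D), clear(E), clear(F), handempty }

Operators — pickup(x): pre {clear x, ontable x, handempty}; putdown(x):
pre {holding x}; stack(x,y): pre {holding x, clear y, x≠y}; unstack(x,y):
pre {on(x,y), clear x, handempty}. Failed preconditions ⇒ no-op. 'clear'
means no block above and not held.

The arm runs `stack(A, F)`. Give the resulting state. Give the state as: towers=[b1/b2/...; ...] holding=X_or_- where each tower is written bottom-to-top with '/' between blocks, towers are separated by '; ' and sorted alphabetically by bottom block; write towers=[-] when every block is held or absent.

before: towers=[A; B/G/C; D; E; F] holding=-
pre[stack(A, F)]: holding(A) fail, clear(F) ok, A≠F ok
holding(A) unmet → stack(A, F) is a no-op
after:  towers=[A; B/G/C; D; E; F] holding=-

towers=[A; B/G/C; D; E; F] holding=-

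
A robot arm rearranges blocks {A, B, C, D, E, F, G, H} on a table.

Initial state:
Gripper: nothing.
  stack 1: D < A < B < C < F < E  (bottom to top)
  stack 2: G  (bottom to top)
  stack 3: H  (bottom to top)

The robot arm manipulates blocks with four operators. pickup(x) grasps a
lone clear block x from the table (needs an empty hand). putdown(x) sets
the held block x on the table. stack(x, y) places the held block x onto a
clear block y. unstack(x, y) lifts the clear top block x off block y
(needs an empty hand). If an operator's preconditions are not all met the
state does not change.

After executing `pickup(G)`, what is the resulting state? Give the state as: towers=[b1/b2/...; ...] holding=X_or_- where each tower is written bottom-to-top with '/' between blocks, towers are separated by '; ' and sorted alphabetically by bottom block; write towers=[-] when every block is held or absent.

before: towers=[D/A/B/C/F/E; G; H] holding=-
pre[pickup(G)]: clear(G) yes, ontable(G) yes, handempty yes
all met → apply pickup(G)
after:  towers=[D/A/B/C/F/E; H] holding=G

towers=[D/A/B/C/F/E; H] holding=G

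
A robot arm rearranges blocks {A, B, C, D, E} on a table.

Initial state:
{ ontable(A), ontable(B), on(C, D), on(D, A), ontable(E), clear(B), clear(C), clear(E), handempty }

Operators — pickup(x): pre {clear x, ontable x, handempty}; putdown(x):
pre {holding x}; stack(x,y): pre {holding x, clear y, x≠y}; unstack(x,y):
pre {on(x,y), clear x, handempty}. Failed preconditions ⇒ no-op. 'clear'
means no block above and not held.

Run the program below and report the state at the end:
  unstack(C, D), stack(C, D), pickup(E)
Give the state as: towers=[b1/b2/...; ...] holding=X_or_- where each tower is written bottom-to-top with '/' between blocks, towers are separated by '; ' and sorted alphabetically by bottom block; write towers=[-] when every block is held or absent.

step 1 (unstack(C, D)): towers=[A/D; B; E] holding=C
step 2 (stack(C, D)): towers=[A/D/C; B; E] holding=-
step 3 (pickup(E)): towers=[A/D/C; B] holding=E

towers=[A/D/C; B] holding=E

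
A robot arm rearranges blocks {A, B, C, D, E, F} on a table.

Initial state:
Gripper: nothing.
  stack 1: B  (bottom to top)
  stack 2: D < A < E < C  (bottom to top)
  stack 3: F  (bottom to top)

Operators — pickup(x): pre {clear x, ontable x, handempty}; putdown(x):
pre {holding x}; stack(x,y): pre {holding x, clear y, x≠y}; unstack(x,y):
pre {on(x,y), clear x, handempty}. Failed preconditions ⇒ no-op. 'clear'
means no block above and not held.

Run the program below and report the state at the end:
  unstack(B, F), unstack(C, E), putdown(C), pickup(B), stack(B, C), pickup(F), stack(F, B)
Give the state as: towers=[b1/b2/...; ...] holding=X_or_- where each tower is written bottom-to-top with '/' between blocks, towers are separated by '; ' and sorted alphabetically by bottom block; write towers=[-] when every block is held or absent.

step 1 (unstack(B, F)) [no-op]: towers=[B; D/A/E/C; F] holding=-
step 2 (unstack(C, E)): towers=[B; D/A/E; F] holding=C
step 3 (putdown(C)): towers=[B; C; D/A/E; F] holding=-
step 4 (pickup(B)): towers=[C; D/A/E; F] holding=B
step 5 (stack(B, C)): towers=[C/B; D/A/E; F] holding=-
step 6 (pickup(F)): towers=[C/B; D/A/E] holding=F
step 7 (stack(F, B)): towers=[C/B/F; D/A/E] holding=-

towers=[C/B/F; D/A/E] holding=-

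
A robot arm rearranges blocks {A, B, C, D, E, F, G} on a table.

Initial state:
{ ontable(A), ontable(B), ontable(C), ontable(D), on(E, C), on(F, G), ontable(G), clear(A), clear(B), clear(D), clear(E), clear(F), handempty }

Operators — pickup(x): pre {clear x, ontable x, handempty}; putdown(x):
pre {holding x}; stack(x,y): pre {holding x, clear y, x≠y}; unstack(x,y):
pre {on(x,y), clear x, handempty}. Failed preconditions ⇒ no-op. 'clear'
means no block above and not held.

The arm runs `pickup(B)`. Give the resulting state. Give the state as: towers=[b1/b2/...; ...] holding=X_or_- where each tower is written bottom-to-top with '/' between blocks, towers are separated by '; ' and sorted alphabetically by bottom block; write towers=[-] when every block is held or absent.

towers=[A; C/E; D; G/F] holding=B

before: towers=[A; B; C/E; D; G/F] holding=-
pre[pickup(B)]: clear(B) yes, ontable(B) yes, handempty yes
all met → apply pickup(B)
after:  towers=[A; C/E; D; G/F] holding=B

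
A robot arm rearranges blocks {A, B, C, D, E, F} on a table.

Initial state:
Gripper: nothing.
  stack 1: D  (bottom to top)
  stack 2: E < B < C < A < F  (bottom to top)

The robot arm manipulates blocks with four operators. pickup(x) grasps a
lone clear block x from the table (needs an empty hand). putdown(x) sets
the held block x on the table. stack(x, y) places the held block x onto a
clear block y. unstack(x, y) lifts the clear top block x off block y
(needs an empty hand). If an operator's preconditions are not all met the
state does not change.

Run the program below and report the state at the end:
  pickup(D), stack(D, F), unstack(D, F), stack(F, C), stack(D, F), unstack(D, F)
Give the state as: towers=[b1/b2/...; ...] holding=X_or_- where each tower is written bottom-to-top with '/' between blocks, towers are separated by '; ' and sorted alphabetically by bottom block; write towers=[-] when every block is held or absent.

towers=[E/B/C/A/F] holding=D

step 1 (pickup(D)): towers=[E/B/C/A/F] holding=D
step 2 (stack(D, F)): towers=[E/B/C/A/F/D] holding=-
step 3 (unstack(D, F)): towers=[E/B/C/A/F] holding=D
step 4 (stack(F, C)) [no-op]: towers=[E/B/C/A/F] holding=D
step 5 (stack(D, F)): towers=[E/B/C/A/F/D] holding=-
step 6 (unstack(D, F)): towers=[E/B/C/A/F] holding=D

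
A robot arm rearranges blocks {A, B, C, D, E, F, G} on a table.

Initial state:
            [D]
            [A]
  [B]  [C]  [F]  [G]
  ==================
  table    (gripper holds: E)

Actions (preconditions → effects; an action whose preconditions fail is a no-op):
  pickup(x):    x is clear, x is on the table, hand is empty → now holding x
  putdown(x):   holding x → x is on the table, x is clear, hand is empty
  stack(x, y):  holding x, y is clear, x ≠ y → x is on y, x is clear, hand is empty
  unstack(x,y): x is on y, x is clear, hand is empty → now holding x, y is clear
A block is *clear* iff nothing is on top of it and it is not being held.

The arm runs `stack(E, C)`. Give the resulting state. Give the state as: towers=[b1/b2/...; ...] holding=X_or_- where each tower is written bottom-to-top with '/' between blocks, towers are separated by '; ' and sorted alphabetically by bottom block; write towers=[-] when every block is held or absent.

towers=[B; C/E; F/A/D; G] holding=-

before: towers=[B; C; F/A/D; G] holding=E
pre[stack(E, C)]: holding(E) ✓, clear(C) ✓, E≠C ✓
all met → apply stack(E, C)
after:  towers=[B; C/E; F/A/D; G] holding=-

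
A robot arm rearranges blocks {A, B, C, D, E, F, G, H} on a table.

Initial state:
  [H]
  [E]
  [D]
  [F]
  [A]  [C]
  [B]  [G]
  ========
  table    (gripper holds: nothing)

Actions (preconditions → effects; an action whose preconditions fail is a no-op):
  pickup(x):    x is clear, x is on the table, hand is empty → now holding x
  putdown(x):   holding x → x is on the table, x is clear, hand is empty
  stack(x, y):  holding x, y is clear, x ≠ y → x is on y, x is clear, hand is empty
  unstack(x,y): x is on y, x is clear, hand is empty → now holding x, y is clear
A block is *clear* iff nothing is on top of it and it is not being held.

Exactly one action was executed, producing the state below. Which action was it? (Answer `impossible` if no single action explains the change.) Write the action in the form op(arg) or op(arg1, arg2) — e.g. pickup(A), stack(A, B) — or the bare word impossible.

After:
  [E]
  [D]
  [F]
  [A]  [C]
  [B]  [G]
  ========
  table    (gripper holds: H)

unstack(H, E)

target: towers=[B/A/F/D/E; G/C] holding=H
     unstack(H, E) → towers=[B/A/F/D/E; G/C] holding=H  ← match
     unstack(C, G) → towers=[B/A/F/D/E/H; G] holding=C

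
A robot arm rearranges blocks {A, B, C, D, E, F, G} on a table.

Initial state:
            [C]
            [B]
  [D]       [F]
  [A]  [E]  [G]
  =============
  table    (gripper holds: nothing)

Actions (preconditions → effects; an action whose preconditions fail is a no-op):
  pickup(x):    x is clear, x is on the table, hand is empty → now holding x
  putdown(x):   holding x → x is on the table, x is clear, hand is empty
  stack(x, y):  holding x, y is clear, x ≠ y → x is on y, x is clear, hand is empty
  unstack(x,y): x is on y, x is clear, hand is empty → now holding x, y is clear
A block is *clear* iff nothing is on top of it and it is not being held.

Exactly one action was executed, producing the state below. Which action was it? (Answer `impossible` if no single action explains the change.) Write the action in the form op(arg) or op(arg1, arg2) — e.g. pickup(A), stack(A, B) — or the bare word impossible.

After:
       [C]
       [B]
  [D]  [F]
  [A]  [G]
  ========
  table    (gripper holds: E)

target: towers=[A/D; G/F/B/C] holding=E
     unstack(D, A) → towers=[A; E; G/F/B/C] holding=D
         pickup(E) → towers=[A/D; G/F/B/C] holding=E  ← match
     unstack(C, B) → towers=[A/D; E; G/F/B] holding=C

pickup(E)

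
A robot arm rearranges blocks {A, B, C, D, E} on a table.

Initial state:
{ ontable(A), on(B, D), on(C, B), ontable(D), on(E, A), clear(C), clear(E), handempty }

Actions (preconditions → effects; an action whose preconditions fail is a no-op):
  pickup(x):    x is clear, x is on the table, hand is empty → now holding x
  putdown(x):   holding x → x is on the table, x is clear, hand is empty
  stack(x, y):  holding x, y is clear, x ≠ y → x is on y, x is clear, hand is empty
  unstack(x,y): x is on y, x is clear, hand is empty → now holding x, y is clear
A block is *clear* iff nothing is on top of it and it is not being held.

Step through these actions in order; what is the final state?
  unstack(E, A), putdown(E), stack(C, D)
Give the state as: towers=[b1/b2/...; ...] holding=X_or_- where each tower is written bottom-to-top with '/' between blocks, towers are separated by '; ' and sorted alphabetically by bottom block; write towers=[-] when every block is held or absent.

step 1 (unstack(E, A)): towers=[A; D/B/C] holding=E
step 2 (putdown(E)): towers=[A; D/B/C; E] holding=-
step 3 (stack(C, D)) [no-op]: towers=[A; D/B/C; E] holding=-

towers=[A; D/B/C; E] holding=-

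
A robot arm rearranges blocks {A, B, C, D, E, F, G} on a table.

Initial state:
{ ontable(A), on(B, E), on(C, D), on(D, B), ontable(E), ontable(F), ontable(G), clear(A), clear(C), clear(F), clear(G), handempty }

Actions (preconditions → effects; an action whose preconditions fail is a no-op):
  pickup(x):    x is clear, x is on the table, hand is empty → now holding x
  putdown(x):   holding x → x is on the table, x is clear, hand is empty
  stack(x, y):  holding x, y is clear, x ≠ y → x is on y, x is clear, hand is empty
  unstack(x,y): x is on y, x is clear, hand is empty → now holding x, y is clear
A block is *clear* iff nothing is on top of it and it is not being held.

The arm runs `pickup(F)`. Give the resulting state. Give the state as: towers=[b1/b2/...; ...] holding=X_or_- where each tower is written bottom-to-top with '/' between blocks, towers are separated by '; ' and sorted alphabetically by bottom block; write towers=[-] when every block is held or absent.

towers=[A; E/B/D/C; G] holding=F

before: towers=[A; E/B/D/C; F; G] holding=-
pre[pickup(F)]: clear(F) ✓, ontable(F) ✓, handempty ✓
all met → apply pickup(F)
after:  towers=[A; E/B/D/C; G] holding=F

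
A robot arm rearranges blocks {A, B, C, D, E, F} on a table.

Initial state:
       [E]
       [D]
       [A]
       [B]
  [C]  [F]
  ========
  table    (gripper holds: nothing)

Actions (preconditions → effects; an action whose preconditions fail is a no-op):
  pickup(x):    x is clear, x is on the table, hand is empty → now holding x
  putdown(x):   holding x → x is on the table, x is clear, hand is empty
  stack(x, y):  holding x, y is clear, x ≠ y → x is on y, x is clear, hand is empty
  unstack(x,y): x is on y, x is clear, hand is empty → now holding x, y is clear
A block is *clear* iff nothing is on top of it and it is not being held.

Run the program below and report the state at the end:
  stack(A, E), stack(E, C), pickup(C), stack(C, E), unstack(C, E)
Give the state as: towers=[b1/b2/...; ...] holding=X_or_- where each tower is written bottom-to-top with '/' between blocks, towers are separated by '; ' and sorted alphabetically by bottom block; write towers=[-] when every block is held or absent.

towers=[F/B/A/D/E] holding=C

step 1 (stack(A, E)) [no-op]: towers=[C; F/B/A/D/E] holding=-
step 2 (stack(E, C)) [no-op]: towers=[C; F/B/A/D/E] holding=-
step 3 (pickup(C)): towers=[F/B/A/D/E] holding=C
step 4 (stack(C, E)): towers=[F/B/A/D/E/C] holding=-
step 5 (unstack(C, E)): towers=[F/B/A/D/E] holding=C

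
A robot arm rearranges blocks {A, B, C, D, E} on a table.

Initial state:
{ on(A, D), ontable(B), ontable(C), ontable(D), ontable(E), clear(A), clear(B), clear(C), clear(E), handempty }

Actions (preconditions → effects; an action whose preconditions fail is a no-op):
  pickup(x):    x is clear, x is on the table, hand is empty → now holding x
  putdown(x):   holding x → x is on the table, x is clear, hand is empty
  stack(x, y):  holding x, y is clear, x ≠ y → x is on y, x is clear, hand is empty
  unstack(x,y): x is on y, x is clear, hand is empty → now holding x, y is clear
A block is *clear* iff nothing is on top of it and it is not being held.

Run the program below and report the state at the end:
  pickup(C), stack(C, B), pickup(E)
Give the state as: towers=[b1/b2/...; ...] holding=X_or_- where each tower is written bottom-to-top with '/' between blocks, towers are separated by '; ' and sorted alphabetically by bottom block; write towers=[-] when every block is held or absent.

step 1 (pickup(C)): towers=[B; D/A; E] holding=C
step 2 (stack(C, B)): towers=[B/C; D/A; E] holding=-
step 3 (pickup(E)): towers=[B/C; D/A] holding=E

towers=[B/C; D/A] holding=E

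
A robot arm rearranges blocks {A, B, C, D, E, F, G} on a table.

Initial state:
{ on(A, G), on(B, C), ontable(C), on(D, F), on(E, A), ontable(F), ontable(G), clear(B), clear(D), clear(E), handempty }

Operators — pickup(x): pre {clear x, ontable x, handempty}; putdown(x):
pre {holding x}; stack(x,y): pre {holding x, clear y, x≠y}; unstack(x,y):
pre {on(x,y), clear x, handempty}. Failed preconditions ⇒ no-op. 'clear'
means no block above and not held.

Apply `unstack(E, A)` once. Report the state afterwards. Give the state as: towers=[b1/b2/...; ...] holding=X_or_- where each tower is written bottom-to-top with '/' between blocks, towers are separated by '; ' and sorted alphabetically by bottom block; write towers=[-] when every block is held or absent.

before: towers=[C/B; F/D; G/A/E] holding=-
pre[unstack(E, A)]: on(E,A) ✓, clear(E) ✓, handempty ✓
all met → apply unstack(E, A)
after:  towers=[C/B; F/D; G/A] holding=E

towers=[C/B; F/D; G/A] holding=E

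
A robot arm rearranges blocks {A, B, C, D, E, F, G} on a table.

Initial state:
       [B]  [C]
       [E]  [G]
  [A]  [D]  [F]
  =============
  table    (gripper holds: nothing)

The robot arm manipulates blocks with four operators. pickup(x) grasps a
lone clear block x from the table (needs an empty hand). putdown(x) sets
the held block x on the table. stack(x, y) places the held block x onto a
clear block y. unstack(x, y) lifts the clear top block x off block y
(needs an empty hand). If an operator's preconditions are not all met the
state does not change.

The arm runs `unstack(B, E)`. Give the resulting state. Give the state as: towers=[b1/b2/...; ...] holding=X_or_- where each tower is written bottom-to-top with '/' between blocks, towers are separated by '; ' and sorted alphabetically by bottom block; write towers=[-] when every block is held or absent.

before: towers=[A; D/E/B; F/G/C] holding=-
pre[unstack(B, E)]: on(B,E) ok, clear(B) ok, handempty ok
all met → apply unstack(B, E)
after:  towers=[A; D/E; F/G/C] holding=B

towers=[A; D/E; F/G/C] holding=B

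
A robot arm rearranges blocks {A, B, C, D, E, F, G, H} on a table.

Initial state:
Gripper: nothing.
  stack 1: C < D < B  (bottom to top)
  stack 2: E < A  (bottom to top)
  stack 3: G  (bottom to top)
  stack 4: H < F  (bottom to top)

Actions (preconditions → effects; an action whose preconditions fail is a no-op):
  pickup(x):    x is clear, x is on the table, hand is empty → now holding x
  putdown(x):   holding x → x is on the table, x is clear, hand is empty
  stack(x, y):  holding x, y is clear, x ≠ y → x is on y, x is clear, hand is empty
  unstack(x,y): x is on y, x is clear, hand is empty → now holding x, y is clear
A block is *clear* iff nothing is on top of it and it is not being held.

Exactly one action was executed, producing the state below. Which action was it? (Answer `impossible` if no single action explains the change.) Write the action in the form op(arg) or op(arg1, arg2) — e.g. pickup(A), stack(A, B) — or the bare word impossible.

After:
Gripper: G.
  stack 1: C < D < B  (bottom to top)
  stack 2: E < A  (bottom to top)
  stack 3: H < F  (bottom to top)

pickup(G)

target: towers=[C/D/B; E/A; H/F] holding=G
         pickup(G) → towers=[C/D/B; E/A; H/F] holding=G  ← match
     unstack(A, E) → towers=[C/D/B; E; G; H/F] holding=A
     unstack(B, D) → towers=[C/D; E/A; G; H/F] holding=B
     unstack(F, H) → towers=[C/D/B; E/A; G; H] holding=F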